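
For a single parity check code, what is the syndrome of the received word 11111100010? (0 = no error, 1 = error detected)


Syndrome = XOR of all bits = 1 XOR 1 XOR 1 XOR 1 XOR 1 XOR 1 XOR 0 XOR 0 XOR 0 XOR 1 XOR 0 = 1

1


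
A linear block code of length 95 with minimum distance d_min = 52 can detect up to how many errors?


Detection capability = d_min - 1 = 52 - 1 = 51

51 errors


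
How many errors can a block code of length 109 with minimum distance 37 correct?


Correction capability = floor((d-1)/2) = floor((37-1)/2) = 18

18 errors


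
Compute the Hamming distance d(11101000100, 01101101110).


Count differing positions: ^ . . . . ^ . ^ . ^ . = 4 differences

4


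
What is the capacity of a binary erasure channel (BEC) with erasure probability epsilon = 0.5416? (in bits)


C = 1 - epsilon = 1 - 0.5416 = 0.4584

0.4584 bits


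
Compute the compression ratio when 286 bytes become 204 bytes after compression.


Ratio = original / compressed = 286 / 204 = 1.402

1.402


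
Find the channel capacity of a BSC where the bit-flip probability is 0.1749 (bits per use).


H(p) = -p*log2(p) - (1-p)*log2(1-p) = -0.1749*log2(0.1749) - 0.8251*log2(0.8251) = 0.439943 + 0.228849 = 0.6688. C = 1 - H(p) = 1 - 0.6688 = 0.3312

0.3312 bits


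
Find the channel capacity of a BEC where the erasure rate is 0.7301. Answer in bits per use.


C = 1 - epsilon = 1 - 0.7301 = 0.2699

0.2699 bits


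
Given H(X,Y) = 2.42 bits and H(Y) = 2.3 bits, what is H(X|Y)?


H(X|Y) = H(X,Y) - H(Y) = 2.42 - 2.3 = 0.12

0.12 bits


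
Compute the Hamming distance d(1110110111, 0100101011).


Count differing positions: ^ . ^ . . ^ ^ ^ . . = 5 differences

5


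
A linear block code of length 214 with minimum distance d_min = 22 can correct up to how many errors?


Correction capability = floor((d-1)/2) = floor((22-1)/2) = 10

10 errors


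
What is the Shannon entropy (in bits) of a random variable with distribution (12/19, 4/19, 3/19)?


H = -sum(p_i * log2(p_i)). Terms: -(12/19)*log2(12/19) = 0.418715; -(4/19)*log2(4/19) = 0.473248; -(3/19)*log2(3/19) = 0.420468. H = 0.418715 + 0.473248 + 0.420468 = 1.3124

1.3124 bits


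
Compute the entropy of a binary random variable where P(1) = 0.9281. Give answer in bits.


H = -p*log2(p) - (1-p)*log2(1-p). -0.9281*log2(0.9281) = 0.099908; -0.0719*log2(0.0719) = 0.273066. H = 0.099908 + 0.273066 = 0.373

0.373 bits


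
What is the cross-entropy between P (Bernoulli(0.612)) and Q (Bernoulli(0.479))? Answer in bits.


H(P,Q) = -p*log2(q) - (1-p)*log2(1-q). -0.612*log2(0.479) = 0.649884; -0.388*log2(0.521) = 0.364970. H(P,Q) = 0.649884 + 0.364970 = 1.0149

1.0149 bits


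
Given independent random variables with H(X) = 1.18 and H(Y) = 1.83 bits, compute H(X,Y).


For independent variables, H(X,Y) = H(X) + H(Y) = 1.18 + 1.83 = 3.01

3.01 bits


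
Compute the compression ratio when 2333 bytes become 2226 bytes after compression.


Ratio = original / compressed = 2333 / 2226 = 1.0481

1.0481


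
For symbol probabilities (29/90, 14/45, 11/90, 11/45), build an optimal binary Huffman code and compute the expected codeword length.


Huffman construction (repeatedly merge the two least-probable nodes; each merge adds 1 bit to every symbol beneath it): 11/90 + 11/45 = 11/30; 14/45 + 29/90 = 19/30; 11/30 + 19/30 = 1. Resulting codeword lengths (in the order the probabilities were given): (2, 2, 2, 2). L_avg = sum(p_i * l_i) = 29/90*2 + 14/45*2 + 11/90*2 + 11/45*2 = 2

2.0 bits


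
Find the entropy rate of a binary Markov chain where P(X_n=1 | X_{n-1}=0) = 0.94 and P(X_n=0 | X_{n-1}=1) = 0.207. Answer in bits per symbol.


Stationary distribution: pi_0 = p10/(p01+p10) = 0.1805, pi_1 = 0.8195. Entropy rate H' = pi_0*H(p01) + pi_1*H(p10) = 0.1805*0.3274 + 0.8195*0.7357 = 0.662

0.662 bits/symbol


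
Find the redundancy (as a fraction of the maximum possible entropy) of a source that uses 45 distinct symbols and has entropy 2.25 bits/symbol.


H_max = log2(K) = log2(45) = 5.4919 bits/symbol. Redundancy = 1 - H/H_max = 1 - 2.25/5.4919 = 1 - 0.4097 = 0.5903

0.5903


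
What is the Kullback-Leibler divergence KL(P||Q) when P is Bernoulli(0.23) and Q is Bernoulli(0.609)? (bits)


KL = p*log2(p/q) + (1-p)*log2((1-p)/(1-q)) = 0.23*log2(0.23/0.609) + 0.77*log2(0.77/0.391) = 0.4297

0.4297 bits


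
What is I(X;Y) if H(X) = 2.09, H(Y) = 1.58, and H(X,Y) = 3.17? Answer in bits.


I(X;Y) = H(X) + H(Y) - H(X,Y) = 2.09 + 1.58 - 3.17 = 0.5

0.5 bits


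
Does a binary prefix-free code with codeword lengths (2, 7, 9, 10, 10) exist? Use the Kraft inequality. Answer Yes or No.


Kraft sum = sum(2^(-l_i)) = 0.2617, need <= 1. Result: satisfied (a binary prefix-free code with these lengths exists)

Yes


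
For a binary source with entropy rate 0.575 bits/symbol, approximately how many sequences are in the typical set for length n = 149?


log2|A_typical| = nH = 149 * 0.575 = 85.675, so |A_typical| ~ 2^85.675 = 6.177e+25

6.177e+25


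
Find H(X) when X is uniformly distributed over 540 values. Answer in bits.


H = log2(n) = log2(540) = 9.0768

9.0768 bits


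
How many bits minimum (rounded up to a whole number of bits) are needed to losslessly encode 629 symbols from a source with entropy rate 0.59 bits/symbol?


Minimum bits >= n * H = 629 * 0.59 = 371.11, rounded up to a whole number of bits = 372

372 bits


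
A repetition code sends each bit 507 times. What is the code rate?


Rate = k/n = 1/507

1/507


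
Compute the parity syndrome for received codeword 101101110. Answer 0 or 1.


Syndrome = XOR of all bits = 1 XOR 0 XOR 1 XOR 1 XOR 0 XOR 1 XOR 1 XOR 1 XOR 0 = 0

0


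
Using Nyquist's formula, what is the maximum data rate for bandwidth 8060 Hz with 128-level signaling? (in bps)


Rate = 2 * B * log2(M) = 2 * 8060 * 7.0 = 112840.0

112840.0 bps


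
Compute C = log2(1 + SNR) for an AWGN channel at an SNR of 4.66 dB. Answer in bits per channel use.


SNR_linear = 10^(4.66/10) = 2.9242; C = log2(1 + SNR_linear) = log2(1 + 2.9242) = 1.9724

1.9724 bits/channel use


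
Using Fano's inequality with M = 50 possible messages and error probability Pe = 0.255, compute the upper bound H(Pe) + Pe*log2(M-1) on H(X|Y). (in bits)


H(Pe) = -Pe*log2(Pe) - (1-Pe)*log2(1-Pe) = -0.255*log2(0.255) - 0.745*log2(0.745) = 0.502715 + 0.316392 = 0.8191. Pe*log2(M-1) = 0.255*log2(49) = 1.431751. Bound = H(Pe) + Pe*log2(M-1) = 0.502715 + 0.316392 + 1.431751 = 2.2509

2.2509 bits


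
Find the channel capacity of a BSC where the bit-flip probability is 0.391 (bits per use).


H(p) = -p*log2(p) - (1-p)*log2(1-p) = -0.391*log2(0.391) - 0.609*log2(0.609) = 0.529711 + 0.435731 = 0.9654. C = 1 - H(p) = 1 - 0.9654 = 0.0346

0.0346 bits


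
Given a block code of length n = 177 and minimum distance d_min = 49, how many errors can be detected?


Detection capability = d_min - 1 = 49 - 1 = 48

48 errors


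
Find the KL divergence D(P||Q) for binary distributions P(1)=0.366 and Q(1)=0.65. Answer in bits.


KL = p*log2(p/q) + (1-p)*log2((1-p)/(1-q)) = 0.366*log2(0.366/0.65) + 0.634*log2(0.634/0.35) = 0.2402

0.2402 bits


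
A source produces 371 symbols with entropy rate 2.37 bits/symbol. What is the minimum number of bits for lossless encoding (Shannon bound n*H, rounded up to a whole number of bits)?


Minimum bits >= n * H = 371 * 2.37 = 879.27, rounded up to a whole number of bits = 880

880 bits


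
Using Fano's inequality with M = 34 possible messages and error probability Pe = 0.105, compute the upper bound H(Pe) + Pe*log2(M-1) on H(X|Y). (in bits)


H(Pe) = -Pe*log2(Pe) - (1-Pe)*log2(1-Pe) = -0.105*log2(0.105) - 0.895*log2(0.895) = 0.341412 + 0.143236 = 0.4846. Pe*log2(M-1) = 0.105*log2(33) = 0.529661. Bound = H(Pe) + Pe*log2(M-1) = 0.341412 + 0.143236 + 0.529661 = 1.0143

1.0143 bits


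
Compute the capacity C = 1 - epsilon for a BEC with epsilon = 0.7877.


C = 1 - epsilon = 1 - 0.7877 = 0.2123

0.2123 bits


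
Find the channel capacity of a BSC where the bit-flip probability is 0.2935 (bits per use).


H(p) = -p*log2(p) - (1-p)*log2(1-p) = -0.2935*log2(0.2935) - 0.7065*log2(0.7065) = 0.519075 + 0.354125 = 0.8732. C = 1 - H(p) = 1 - 0.8732 = 0.1268

0.1268 bits


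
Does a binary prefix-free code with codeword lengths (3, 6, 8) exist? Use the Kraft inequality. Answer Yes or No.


Kraft sum = sum(2^(-l_i)) = 0.1445, need <= 1. Result: satisfied (a binary prefix-free code with these lengths exists)

Yes


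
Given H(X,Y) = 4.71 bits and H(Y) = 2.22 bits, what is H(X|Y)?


H(X|Y) = H(X,Y) - H(Y) = 4.71 - 2.22 = 2.49

2.49 bits


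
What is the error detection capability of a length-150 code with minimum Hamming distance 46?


Detection capability = d_min - 1 = 46 - 1 = 45

45 errors


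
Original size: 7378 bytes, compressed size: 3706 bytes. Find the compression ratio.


Ratio = original / compressed = 7378 / 3706 = 1.9908

1.9908


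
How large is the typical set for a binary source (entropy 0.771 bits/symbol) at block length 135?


log2|A_typical| = nH = 135 * 0.771 = 104.085, so |A_typical| ~ 2^104.085 = 2.151e+31

2.151e+31


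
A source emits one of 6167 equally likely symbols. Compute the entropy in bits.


H = log2(n) = log2(6167) = 12.5904

12.5904 bits


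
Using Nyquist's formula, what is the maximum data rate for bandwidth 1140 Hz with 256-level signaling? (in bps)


Rate = 2 * B * log2(M) = 2 * 1140 * 8.0 = 18240.0

18240.0 bps


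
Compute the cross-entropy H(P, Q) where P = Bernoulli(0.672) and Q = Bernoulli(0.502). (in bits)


H(P,Q) = -p*log2(q) - (1-p)*log2(1-q). -0.672*log2(0.502) = 0.668130; -0.328*log2(0.498) = 0.329897. H(P,Q) = 0.668130 + 0.329897 = 0.998

0.998 bits


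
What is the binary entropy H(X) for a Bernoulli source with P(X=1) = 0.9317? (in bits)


H = -p*log2(p) - (1-p)*log2(1-p). -0.9317*log2(0.9317) = 0.095092; -0.0683*log2(0.0683) = 0.264456. H = 0.095092 + 0.264456 = 0.3595

0.3595 bits


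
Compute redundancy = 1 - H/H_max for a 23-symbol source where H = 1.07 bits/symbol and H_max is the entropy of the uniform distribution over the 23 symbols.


H_max = log2(K) = log2(23) = 4.5236 bits/symbol. Redundancy = 1 - H/H_max = 1 - 1.07/4.5236 = 1 - 0.2365 = 0.7635

0.7635


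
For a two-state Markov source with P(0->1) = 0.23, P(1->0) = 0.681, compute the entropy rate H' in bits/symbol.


Stationary distribution: pi_0 = p10/(p01+p10) = 0.7475, pi_1 = 0.2525. Entropy rate H' = pi_0*H(p01) + pi_1*H(p10) = 0.7475*0.778 + 0.2525*0.9033 = 0.8096

0.8096 bits/symbol


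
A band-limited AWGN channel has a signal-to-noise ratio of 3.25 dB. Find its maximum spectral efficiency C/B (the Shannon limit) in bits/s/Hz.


SNR_linear = 10^(3.25/10) = 2.1135; C/B = log2(1 + SNR_linear) = log2(1 + 2.1135) = 1.6385

1.6385 bits/s/Hz


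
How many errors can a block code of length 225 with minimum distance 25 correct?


Correction capability = floor((d-1)/2) = floor((25-1)/2) = 12

12 errors


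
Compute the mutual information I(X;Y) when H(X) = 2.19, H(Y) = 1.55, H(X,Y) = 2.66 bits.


I(X;Y) = H(X) + H(Y) - H(X,Y) = 2.19 + 1.55 - 2.66 = 1.08

1.08 bits


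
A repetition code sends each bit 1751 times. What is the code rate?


Rate = k/n = 1/1751

1/1751


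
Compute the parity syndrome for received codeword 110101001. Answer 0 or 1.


Syndrome = XOR of all bits = 1 XOR 1 XOR 0 XOR 1 XOR 0 XOR 1 XOR 0 XOR 0 XOR 1 = 1

1


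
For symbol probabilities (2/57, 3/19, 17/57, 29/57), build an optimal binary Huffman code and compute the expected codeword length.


Huffman construction (repeatedly merge the two least-probable nodes; each merge adds 1 bit to every symbol beneath it): 2/57 + 3/19 = 11/57; 11/57 + 17/57 = 28/57; 28/57 + 29/57 = 1. Resulting codeword lengths (in the order the probabilities were given): (3, 3, 2, 1). L_avg = sum(p_i * l_i) = 2/57*3 + 3/19*3 + 17/57*2 + 29/57*1 = 32/19 = 1.6842

1.6842 bits


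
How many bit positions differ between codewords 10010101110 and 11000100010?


Count differing positions: . ^ . ^ . . . ^ ^ . . = 4 differences

4


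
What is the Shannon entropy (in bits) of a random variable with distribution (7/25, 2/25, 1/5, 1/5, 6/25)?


H = -sum(p_i * log2(p_i)). Terms: -(7/25)*log2(7/25) = 0.514220; -(2/25)*log2(2/25) = 0.291508; -(1/5)*log2(1/5) = 0.464386; -(1/5)*log2(1/5) = 0.464386; -(6/25)*log2(6/25) = 0.494134. H = 0.514220 + 0.291508 + 0.464386 + 0.464386 + 0.494134 = 2.2286

2.2286 bits


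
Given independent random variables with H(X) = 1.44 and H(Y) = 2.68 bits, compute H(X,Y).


For independent variables, H(X,Y) = H(X) + H(Y) = 1.44 + 2.68 = 4.12

4.12 bits


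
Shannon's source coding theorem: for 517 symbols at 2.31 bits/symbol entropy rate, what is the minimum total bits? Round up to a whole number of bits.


Minimum bits >= n * H = 517 * 2.31 = 1194.27, rounded up to a whole number of bits = 1195

1195 bits


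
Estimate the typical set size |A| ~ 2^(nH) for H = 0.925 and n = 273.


log2|A_typical| = nH = 273 * 0.925 = 252.525, so |A_typical| ~ 2^252.525 = 1.041e+76

1.041e+76


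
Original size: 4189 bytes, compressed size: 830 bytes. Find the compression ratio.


Ratio = original / compressed = 4189 / 830 = 5.047

5.047


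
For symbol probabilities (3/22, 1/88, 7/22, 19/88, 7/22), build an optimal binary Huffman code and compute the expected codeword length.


Huffman construction (repeatedly merge the two least-probable nodes; each merge adds 1 bit to every symbol beneath it): 1/88 + 3/22 = 13/88; 13/88 + 19/88 = 4/11; 7/22 + 7/22 = 7/11; 4/11 + 7/11 = 1. Resulting codeword lengths (in the order the probabilities were given): (3, 3, 2, 2, 2). L_avg = sum(p_i * l_i) = 3/22*3 + 1/88*3 + 7/22*2 + 19/88*2 + 7/22*2 = 189/88 = 2.1477

2.1477 bits


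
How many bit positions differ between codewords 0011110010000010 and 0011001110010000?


Count differing positions: . . . . ^ ^ ^ ^ . . . ^ . . ^ . = 6 differences

6


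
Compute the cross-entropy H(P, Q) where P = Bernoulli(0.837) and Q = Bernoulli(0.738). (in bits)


H(P,Q) = -p*log2(q) - (1-p)*log2(1-q). -0.837*log2(0.738) = 0.366863; -0.163*log2(0.262) = 0.314975. H(P,Q) = 0.366863 + 0.314975 = 0.6818

0.6818 bits


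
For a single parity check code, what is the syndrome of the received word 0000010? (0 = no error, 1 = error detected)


Syndrome = XOR of all bits = 0 XOR 0 XOR 0 XOR 0 XOR 0 XOR 1 XOR 0 = 1

1


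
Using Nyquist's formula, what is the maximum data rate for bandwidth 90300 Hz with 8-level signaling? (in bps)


Rate = 2 * B * log2(M) = 2 * 90300 * 3.0 = 541800.0

541800.0 bps


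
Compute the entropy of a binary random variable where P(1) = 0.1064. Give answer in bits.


H = -p*log2(p) - (1-p)*log2(1-p). -0.1064*log2(0.1064) = 0.343931; -0.8936*log2(0.8936) = 0.145030. H = 0.343931 + 0.145030 = 0.489

0.489 bits


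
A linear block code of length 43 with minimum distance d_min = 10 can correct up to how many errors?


Correction capability = floor((d-1)/2) = floor((10-1)/2) = 4

4 errors


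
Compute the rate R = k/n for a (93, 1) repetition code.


Rate = k/n = 1/93

1/93


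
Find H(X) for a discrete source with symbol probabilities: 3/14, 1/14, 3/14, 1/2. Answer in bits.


H = -sum(p_i * log2(p_i)). Terms: -(3/14)*log2(3/14) = 0.476227; -(1/14)*log2(1/14) = 0.271954; -(3/14)*log2(3/14) = 0.476227; -(1/2)*log2(1/2) = 0.500000. H = 0.476227 + 0.271954 + 0.476227 + 0.500000 = 1.7244

1.7244 bits


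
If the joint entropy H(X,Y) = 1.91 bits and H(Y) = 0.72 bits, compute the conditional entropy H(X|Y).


H(X|Y) = H(X,Y) - H(Y) = 1.91 - 0.72 = 1.19

1.19 bits


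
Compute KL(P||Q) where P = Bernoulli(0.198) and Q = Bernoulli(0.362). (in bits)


KL = p*log2(p/q) + (1-p)*log2((1-p)/(1-q)) = 0.198*log2(0.198/0.362) + 0.802*log2(0.802/0.638) = 0.0923

0.0923 bits


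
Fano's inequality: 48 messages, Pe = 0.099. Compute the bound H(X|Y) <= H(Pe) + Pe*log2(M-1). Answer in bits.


H(Pe) = -Pe*log2(Pe) - (1-Pe)*log2(1-Pe) = -0.099*log2(0.099) - 0.901*log2(0.901) = 0.330306 + 0.135511 = 0.4658. Pe*log2(M-1) = 0.099*log2(47) = 0.549904. Bound = H(Pe) + Pe*log2(M-1) = 0.330306 + 0.135511 + 0.549904 = 1.0157

1.0157 bits


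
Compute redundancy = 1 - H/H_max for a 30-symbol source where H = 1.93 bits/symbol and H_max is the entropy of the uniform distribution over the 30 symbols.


H_max = log2(K) = log2(30) = 4.9069 bits/symbol. Redundancy = 1 - H/H_max = 1 - 1.93/4.9069 = 1 - 0.3933 = 0.6067

0.6067


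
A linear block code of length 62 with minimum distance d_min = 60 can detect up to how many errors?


Detection capability = d_min - 1 = 60 - 1 = 59

59 errors


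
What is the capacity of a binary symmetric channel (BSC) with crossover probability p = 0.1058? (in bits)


H(p) = -p*log2(p) - (1-p)*log2(1-p) = -0.1058*log2(0.1058) - 0.8942*log2(0.8942) = 0.342854 + 0.144262 = 0.4871. C = 1 - H(p) = 1 - 0.4871 = 0.5129

0.5129 bits


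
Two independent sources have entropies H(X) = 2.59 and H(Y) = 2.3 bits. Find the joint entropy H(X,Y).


For independent variables, H(X,Y) = H(X) + H(Y) = 2.59 + 2.3 = 4.89

4.89 bits


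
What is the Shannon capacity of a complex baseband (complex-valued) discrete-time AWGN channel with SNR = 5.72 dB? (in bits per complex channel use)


SNR_linear = 10^(5.72/10) = 3.7325; C = log2(1 + SNR_linear) = log2(1 + 3.7325) = 2.2426

2.2426 bits/channel use


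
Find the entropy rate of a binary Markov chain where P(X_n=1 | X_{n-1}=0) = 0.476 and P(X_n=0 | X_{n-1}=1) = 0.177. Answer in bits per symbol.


Stationary distribution: pi_0 = p10/(p01+p10) = 0.2711, pi_1 = 0.7289. Entropy rate H' = pi_0*H(p01) + pi_1*H(p10) = 0.2711*0.9983 + 0.7289*0.6735 = 0.7615

0.7615 bits/symbol


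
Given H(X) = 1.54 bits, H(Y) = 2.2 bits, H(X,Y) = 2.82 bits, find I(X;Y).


I(X;Y) = H(X) + H(Y) - H(X,Y) = 1.54 + 2.2 - 2.82 = 0.92

0.92 bits


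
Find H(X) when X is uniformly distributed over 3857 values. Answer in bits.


H = log2(n) = log2(3857) = 11.9133

11.9133 bits


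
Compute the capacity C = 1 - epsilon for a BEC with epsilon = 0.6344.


C = 1 - epsilon = 1 - 0.6344 = 0.3656

0.3656 bits


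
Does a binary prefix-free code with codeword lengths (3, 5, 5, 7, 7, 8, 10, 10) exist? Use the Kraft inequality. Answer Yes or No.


Kraft sum = sum(2^(-l_i)) = 0.209, need <= 1. Result: satisfied (a binary prefix-free code with these lengths exists)

Yes


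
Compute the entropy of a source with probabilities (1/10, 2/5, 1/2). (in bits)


H = -sum(p_i * log2(p_i)). Terms: -(1/10)*log2(1/10) = 0.332193; -(2/5)*log2(2/5) = 0.528771; -(1/2)*log2(1/2) = 0.500000. H = 0.332193 + 0.528771 + 0.500000 = 1.361

1.361 bits


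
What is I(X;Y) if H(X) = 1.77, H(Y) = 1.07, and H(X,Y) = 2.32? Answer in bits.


I(X;Y) = H(X) + H(Y) - H(X,Y) = 1.77 + 1.07 - 2.32 = 0.52

0.52 bits


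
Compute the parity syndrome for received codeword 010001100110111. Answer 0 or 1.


Syndrome = XOR of all bits = 0 XOR 1 XOR 0 XOR 0 XOR 0 XOR 1 XOR 1 XOR 0 XOR 0 XOR 1 XOR 1 XOR 0 XOR 1 XOR 1 XOR 1 = 0

0


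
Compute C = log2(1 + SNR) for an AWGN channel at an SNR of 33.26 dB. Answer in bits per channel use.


SNR_linear = 10^(33.26/10) = 2118.3611; C = log2(1 + SNR_linear) = log2(1 + 2118.3611) = 11.0494

11.0494 bits/channel use


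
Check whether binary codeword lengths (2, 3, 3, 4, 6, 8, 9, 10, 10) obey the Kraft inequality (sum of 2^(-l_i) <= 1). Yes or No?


Kraft sum = sum(2^(-l_i)) = 0.5859, need <= 1. Result: satisfied (a binary prefix-free code with these lengths exists)

Yes


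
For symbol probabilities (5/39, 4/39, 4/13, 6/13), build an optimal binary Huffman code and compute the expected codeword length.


Huffman construction (repeatedly merge the two least-probable nodes; each merge adds 1 bit to every symbol beneath it): 4/39 + 5/39 = 3/13; 3/13 + 4/13 = 7/13; 6/13 + 7/13 = 1. Resulting codeword lengths (in the order the probabilities were given): (3, 3, 2, 1). L_avg = sum(p_i * l_i) = 5/39*3 + 4/39*3 + 4/13*2 + 6/13*1 = 23/13 = 1.7692

1.7692 bits


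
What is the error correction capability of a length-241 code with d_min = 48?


Correction capability = floor((d-1)/2) = floor((48-1)/2) = 23

23 errors


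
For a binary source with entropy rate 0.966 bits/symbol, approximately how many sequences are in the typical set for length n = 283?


log2|A_typical| = nH = 283 * 0.966 = 273.378, so |A_typical| ~ 2^273.378 = 1.972e+82

1.972e+82


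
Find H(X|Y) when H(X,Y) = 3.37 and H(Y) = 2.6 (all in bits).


H(X|Y) = H(X,Y) - H(Y) = 3.37 - 2.6 = 0.77

0.77 bits


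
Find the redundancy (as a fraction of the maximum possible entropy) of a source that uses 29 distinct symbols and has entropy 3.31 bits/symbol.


H_max = log2(K) = log2(29) = 4.858 bits/symbol. Redundancy = 1 - H/H_max = 1 - 3.31/4.858 = 1 - 0.6814 = 0.3186

0.3186


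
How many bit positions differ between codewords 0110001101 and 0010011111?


Count differing positions: . ^ . . . ^ . . ^ . = 3 differences

3


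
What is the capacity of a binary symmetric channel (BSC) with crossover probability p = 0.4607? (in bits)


H(p) = -p*log2(p) - (1-p)*log2(1-p) = -0.4607*log2(0.4607) - 0.5393*log2(0.5393) = 0.515109 + 0.480430 = 0.9955. C = 1 - H(p) = 1 - 0.9955 = 0.0045

0.0045 bits


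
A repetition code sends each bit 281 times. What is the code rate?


Rate = k/n = 1/281

1/281


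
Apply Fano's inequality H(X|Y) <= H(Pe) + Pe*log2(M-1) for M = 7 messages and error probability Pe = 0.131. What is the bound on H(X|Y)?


H(Pe) = -Pe*log2(Pe) - (1-Pe)*log2(1-Pe) = -0.131*log2(0.131) - 0.869*log2(0.869) = 0.384139 + 0.176035 = 0.5602. Pe*log2(M-1) = 0.131*log2(6) = 0.338630. Bound = H(Pe) + Pe*log2(M-1) = 0.384139 + 0.176035 + 0.338630 = 0.8988

0.8988 bits


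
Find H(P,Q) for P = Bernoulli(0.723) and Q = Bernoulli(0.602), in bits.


H(P,Q) = -p*log2(q) - (1-p)*log2(1-q). -0.723*log2(0.602) = 0.529355; -0.277*log2(0.398) = 0.368177. H(P,Q) = 0.529355 + 0.368177 = 0.8975

0.8975 bits


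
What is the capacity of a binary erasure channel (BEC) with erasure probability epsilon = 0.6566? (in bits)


C = 1 - epsilon = 1 - 0.6566 = 0.3434

0.3434 bits


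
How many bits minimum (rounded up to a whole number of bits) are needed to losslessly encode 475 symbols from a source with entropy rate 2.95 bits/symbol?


Minimum bits >= n * H = 475 * 2.95 = 1401.25, rounded up to a whole number of bits = 1402

1402 bits


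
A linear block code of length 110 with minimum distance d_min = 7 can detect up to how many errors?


Detection capability = d_min - 1 = 7 - 1 = 6

6 errors


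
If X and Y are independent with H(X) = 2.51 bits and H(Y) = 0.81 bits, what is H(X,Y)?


For independent variables, H(X,Y) = H(X) + H(Y) = 2.51 + 0.81 = 3.32

3.32 bits


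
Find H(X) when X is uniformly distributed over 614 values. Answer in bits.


H = log2(n) = log2(614) = 9.2621

9.2621 bits


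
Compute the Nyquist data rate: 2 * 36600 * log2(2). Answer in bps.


Rate = 2 * B * log2(M) = 2 * 36600 * 1.0 = 73200.0

73200.0 bps


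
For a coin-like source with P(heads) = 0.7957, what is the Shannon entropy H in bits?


H = -p*log2(p) - (1-p)*log2(1-p). -0.7957*log2(0.7957) = 0.262345; -0.2043*log2(0.2043) = 0.468100. H = 0.262345 + 0.468100 = 0.7304

0.7304 bits


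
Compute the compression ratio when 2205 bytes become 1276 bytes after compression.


Ratio = original / compressed = 2205 / 1276 = 1.7281

1.7281


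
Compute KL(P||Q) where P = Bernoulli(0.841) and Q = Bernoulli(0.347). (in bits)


KL = p*log2(p/q) + (1-p)*log2((1-p)/(1-q)) = 0.841*log2(0.841/0.347) + 0.159*log2(0.159/0.653) = 0.75

0.75 bits


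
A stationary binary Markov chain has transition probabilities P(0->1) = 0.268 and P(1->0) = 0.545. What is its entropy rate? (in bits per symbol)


Stationary distribution: pi_0 = p10/(p01+p10) = 0.6704, pi_1 = 0.3296. Entropy rate H' = pi_0*H(p01) + pi_1*H(p10) = 0.6704*0.8386 + 0.3296*0.9941 = 0.8899

0.8899 bits/symbol


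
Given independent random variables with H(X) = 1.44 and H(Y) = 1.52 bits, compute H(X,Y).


For independent variables, H(X,Y) = H(X) + H(Y) = 1.44 + 1.52 = 2.96

2.96 bits


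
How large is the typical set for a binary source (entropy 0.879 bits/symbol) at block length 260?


log2|A_typical| = nH = 260 * 0.879 = 228.54, so |A_typical| ~ 2^228.54 = 6.272e+68

6.272e+68


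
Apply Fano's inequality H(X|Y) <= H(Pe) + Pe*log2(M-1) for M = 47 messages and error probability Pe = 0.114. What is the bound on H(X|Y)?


H(Pe) = -Pe*log2(Pe) - (1-Pe)*log2(1-Pe) = -0.114*log2(0.114) - 0.886*log2(0.886) = 0.357150 + 0.154715 = 0.5119. Pe*log2(M-1) = 0.114*log2(46) = 0.629686. Bound = H(Pe) + Pe*log2(M-1) = 0.357150 + 0.154715 + 0.629686 = 1.1416

1.1416 bits


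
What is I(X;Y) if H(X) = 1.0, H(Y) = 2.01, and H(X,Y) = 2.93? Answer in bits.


I(X;Y) = H(X) + H(Y) - H(X,Y) = 1.0 + 2.01 - 2.93 = 0.08

0.08 bits


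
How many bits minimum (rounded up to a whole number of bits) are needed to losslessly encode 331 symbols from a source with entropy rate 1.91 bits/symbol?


Minimum bits >= n * H = 331 * 1.91 = 632.21, rounded up to a whole number of bits = 633

633 bits


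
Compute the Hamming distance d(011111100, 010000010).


Count differing positions: . . ^ ^ ^ ^ ^ ^ . = 6 differences

6


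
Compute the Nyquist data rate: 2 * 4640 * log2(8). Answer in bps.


Rate = 2 * B * log2(M) = 2 * 4640 * 3.0 = 27840.0

27840.0 bps


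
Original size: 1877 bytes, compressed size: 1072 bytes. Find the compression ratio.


Ratio = original / compressed = 1877 / 1072 = 1.7509

1.7509


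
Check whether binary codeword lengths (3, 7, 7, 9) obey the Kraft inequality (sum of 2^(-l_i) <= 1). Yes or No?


Kraft sum = sum(2^(-l_i)) = 0.1426, need <= 1. Result: satisfied (a binary prefix-free code with these lengths exists)

Yes


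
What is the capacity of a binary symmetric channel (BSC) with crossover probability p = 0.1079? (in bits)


H(p) = -p*log2(p) - (1-p)*log2(1-p) = -0.1079*log2(0.1079) - 0.8921*log2(0.8921) = 0.346600 + 0.146949 = 0.4935. C = 1 - H(p) = 1 - 0.4935 = 0.5065

0.5065 bits


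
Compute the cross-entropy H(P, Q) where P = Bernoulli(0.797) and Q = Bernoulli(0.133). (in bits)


H(P,Q) = -p*log2(q) - (1-p)*log2(1-q). -0.797*log2(0.133) = 2.319670; -0.203*log2(0.867) = 0.041797. H(P,Q) = 2.319670 + 0.041797 = 2.3615

2.3615 bits


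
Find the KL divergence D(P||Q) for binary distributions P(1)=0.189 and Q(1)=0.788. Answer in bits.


KL = p*log2(p/q) + (1-p)*log2((1-p)/(1-q)) = 0.189*log2(0.189/0.788) + 0.811*log2(0.811/0.212) = 1.1805

1.1805 bits


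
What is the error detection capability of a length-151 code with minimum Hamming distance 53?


Detection capability = d_min - 1 = 53 - 1 = 52

52 errors


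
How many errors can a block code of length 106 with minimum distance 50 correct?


Correction capability = floor((d-1)/2) = floor((50-1)/2) = 24

24 errors


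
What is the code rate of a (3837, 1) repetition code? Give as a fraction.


Rate = k/n = 1/3837

1/3837


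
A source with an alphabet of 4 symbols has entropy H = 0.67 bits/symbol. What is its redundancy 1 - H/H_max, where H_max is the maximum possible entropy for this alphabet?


H_max = log2(K) = log2(4) = 2.0 bits/symbol. Redundancy = 1 - H/H_max = 1 - 0.67/2.0 = 1 - 0.335 = 0.665

0.665


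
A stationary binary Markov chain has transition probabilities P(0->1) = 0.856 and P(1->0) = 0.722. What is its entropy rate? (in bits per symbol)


Stationary distribution: pi_0 = p10/(p01+p10) = 0.4575, pi_1 = 0.5425. Entropy rate H' = pi_0*H(p01) + pi_1*H(p10) = 0.4575*0.5946 + 0.5425*0.8527 = 0.7346

0.7346 bits/symbol


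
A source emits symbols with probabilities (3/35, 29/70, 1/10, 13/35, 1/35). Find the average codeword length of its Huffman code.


Huffman construction (repeatedly merge the two least-probable nodes; each merge adds 1 bit to every symbol beneath it): 1/35 + 3/35 = 4/35; 1/10 + 4/35 = 3/14; 3/14 + 13/35 = 41/70; 29/70 + 41/70 = 1. Resulting codeword lengths (in the order the probabilities were given): (4, 1, 3, 2, 4). L_avg = sum(p_i * l_i) = 3/35*4 + 29/70*1 + 1/10*3 + 13/35*2 + 1/35*4 = 67/35 = 1.9143

1.9143 bits


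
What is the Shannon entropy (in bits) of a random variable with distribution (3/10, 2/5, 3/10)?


H = -sum(p_i * log2(p_i)). Terms: -(3/10)*log2(3/10) = 0.521090; -(2/5)*log2(2/5) = 0.528771; -(3/10)*log2(3/10) = 0.521090. H = 0.521090 + 0.528771 + 0.521090 = 1.571

1.571 bits


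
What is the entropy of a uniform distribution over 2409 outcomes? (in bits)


H = log2(n) = log2(2409) = 11.2342

11.2342 bits


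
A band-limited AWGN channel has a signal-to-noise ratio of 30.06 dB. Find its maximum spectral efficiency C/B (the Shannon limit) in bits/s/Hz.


SNR_linear = 10^(30.06/10) = 1013.9114; C/B = log2(1 + SNR_linear) = log2(1 + 1013.9114) = 9.9871

9.9871 bits/s/Hz


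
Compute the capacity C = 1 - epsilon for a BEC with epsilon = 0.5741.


C = 1 - epsilon = 1 - 0.5741 = 0.4259

0.4259 bits


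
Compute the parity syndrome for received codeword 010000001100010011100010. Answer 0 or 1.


Syndrome = XOR of all bits = 0 XOR 1 XOR 0 XOR 0 XOR 0 XOR 0 XOR 0 XOR 0 XOR 1 XOR 1 XOR 0 XOR 0 XOR 0 XOR 1 XOR 0 XOR 0 XOR 1 XOR 1 XOR 1 XOR 0 XOR 0 XOR 0 XOR 1 XOR 0 = 0

0


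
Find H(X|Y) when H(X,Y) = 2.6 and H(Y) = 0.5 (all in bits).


H(X|Y) = H(X,Y) - H(Y) = 2.6 - 0.5 = 2.1

2.1 bits


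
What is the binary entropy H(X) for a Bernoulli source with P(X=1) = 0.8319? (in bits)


H = -p*log2(p) - (1-p)*log2(1-p). -0.8319*log2(0.8319) = 0.220884; -0.1681*log2(0.1681) = 0.432455. H = 0.220884 + 0.432455 = 0.6533

0.6533 bits


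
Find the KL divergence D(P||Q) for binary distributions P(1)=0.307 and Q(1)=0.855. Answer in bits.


KL = p*log2(p/q) + (1-p)*log2((1-p)/(1-q)) = 0.307*log2(0.307/0.855) + 0.693*log2(0.693/0.145) = 1.1103

1.1103 bits


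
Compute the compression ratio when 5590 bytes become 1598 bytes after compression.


Ratio = original / compressed = 5590 / 1598 = 3.4981

3.4981


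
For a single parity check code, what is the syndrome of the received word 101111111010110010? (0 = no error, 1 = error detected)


Syndrome = XOR of all bits = 1 XOR 0 XOR 1 XOR 1 XOR 1 XOR 1 XOR 1 XOR 1 XOR 1 XOR 0 XOR 1 XOR 0 XOR 1 XOR 1 XOR 0 XOR 0 XOR 1 XOR 0 = 0

0


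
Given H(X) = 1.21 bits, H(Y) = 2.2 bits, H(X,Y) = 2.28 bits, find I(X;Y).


I(X;Y) = H(X) + H(Y) - H(X,Y) = 1.21 + 2.2 - 2.28 = 1.13

1.13 bits


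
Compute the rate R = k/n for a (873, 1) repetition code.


Rate = k/n = 1/873

1/873


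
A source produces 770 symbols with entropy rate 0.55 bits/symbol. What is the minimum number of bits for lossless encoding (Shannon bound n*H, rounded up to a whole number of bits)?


Minimum bits >= n * H = 770 * 0.55 = 423.5, rounded up to a whole number of bits = 424

424 bits


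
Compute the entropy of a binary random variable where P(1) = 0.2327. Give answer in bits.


H = -p*log2(p) - (1-p)*log2(1-p). -0.2327*log2(0.2327) = 0.489474; -0.7673*log2(0.7673) = 0.293214. H = 0.489474 + 0.293214 = 0.7827

0.7827 bits


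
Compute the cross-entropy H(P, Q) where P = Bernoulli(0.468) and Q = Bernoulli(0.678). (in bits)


H(P,Q) = -p*log2(q) - (1-p)*log2(1-q). -0.468*log2(0.678) = 0.262381; -0.532*log2(0.322) = 0.869749. H(P,Q) = 0.262381 + 0.869749 = 1.1321

1.1321 bits


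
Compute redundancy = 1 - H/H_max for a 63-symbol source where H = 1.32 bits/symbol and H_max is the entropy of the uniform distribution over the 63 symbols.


H_max = log2(K) = log2(63) = 5.9773 bits/symbol. Redundancy = 1 - H/H_max = 1 - 1.32/5.9773 = 1 - 0.2208 = 0.7792

0.7792


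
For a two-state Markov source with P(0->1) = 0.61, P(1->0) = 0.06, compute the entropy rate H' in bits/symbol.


Stationary distribution: pi_0 = p10/(p01+p10) = 0.0896, pi_1 = 0.9104. Entropy rate H' = pi_0*H(p01) + pi_1*H(p10) = 0.0896*0.9648 + 0.9104*0.3274 = 0.3845

0.3845 bits/symbol


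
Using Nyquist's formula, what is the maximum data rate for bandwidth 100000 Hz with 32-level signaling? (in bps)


Rate = 2 * B * log2(M) = 2 * 100000 * 5.0 = 1000000.0

1000000.0 bps


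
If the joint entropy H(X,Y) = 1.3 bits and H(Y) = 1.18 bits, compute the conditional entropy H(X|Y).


H(X|Y) = H(X,Y) - H(Y) = 1.3 - 1.18 = 0.12

0.12 bits


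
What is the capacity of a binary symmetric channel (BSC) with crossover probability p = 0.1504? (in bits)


H(p) = -p*log2(p) - (1-p)*log2(1-p) = -0.1504*log2(0.1504) - 0.8496*log2(0.8496) = 0.411062 + 0.199779 = 0.6108. C = 1 - H(p) = 1 - 0.6108 = 0.3892

0.3892 bits


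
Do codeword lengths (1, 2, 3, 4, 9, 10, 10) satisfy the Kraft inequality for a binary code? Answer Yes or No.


Kraft sum = sum(2^(-l_i)) = 0.9414, need <= 1. Result: satisfied (a binary prefix-free code with these lengths exists)

Yes


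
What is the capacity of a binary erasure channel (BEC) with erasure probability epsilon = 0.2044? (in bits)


C = 1 - epsilon = 1 - 0.2044 = 0.7956

0.7956 bits


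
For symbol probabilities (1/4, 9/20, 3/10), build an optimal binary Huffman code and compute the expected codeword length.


Huffman construction (repeatedly merge the two least-probable nodes; each merge adds 1 bit to every symbol beneath it): 1/4 + 3/10 = 11/20; 9/20 + 11/20 = 1. Resulting codeword lengths (in the order the probabilities were given): (2, 1, 2). L_avg = sum(p_i * l_i) = 1/4*2 + 9/20*1 + 3/10*2 = 31/20 = 1.55

1.55 bits


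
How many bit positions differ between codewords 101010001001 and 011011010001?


Count differing positions: ^ ^ . . . ^ . ^ ^ . . . = 5 differences

5


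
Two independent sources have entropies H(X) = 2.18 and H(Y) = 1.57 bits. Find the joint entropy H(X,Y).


For independent variables, H(X,Y) = H(X) + H(Y) = 2.18 + 1.57 = 3.75

3.75 bits


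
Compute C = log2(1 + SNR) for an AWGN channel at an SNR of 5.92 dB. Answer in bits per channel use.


SNR_linear = 10^(5.92/10) = 3.9084; C = log2(1 + SNR_linear) = log2(1 + 3.9084) = 2.2953

2.2953 bits/channel use


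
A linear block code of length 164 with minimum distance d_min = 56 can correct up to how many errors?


Correction capability = floor((d-1)/2) = floor((56-1)/2) = 27

27 errors


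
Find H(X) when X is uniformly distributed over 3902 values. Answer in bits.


H = log2(n) = log2(3902) = 11.93

11.93 bits


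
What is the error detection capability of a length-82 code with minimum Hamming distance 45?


Detection capability = d_min - 1 = 45 - 1 = 44

44 errors


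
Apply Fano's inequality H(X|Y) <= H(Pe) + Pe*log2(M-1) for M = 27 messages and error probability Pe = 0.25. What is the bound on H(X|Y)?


H(Pe) = -Pe*log2(Pe) - (1-Pe)*log2(1-Pe) = -0.25*log2(0.25) - 0.75*log2(0.75) = 0.500000 + 0.311278 = 0.8113. Pe*log2(M-1) = 0.25*log2(26) = 1.175110. Bound = H(Pe) + Pe*log2(M-1) = 0.500000 + 0.311278 + 1.175110 = 1.9864

1.9864 bits


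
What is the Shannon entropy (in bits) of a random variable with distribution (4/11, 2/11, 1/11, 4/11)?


H = -sum(p_i * log2(p_i)). Terms: -(4/11)*log2(4/11) = 0.530702; -(2/11)*log2(2/11) = 0.447169; -(1/11)*log2(1/11) = 0.314494; -(4/11)*log2(4/11) = 0.530702. H = 0.530702 + 0.447169 + 0.314494 + 0.530702 = 1.8231

1.8231 bits


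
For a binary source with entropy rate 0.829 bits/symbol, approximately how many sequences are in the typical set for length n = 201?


log2|A_typical| = nH = 201 * 0.829 = 166.629, so |A_typical| ~ 2^166.629 = 1.447e+50

1.447e+50


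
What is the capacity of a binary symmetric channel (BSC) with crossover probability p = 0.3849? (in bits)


H(p) = -p*log2(p) - (1-p)*log2(1-p) = -0.3849*log2(0.3849) - 0.6151*log2(0.6151) = 0.530178 + 0.431251 = 0.9614. C = 1 - H(p) = 1 - 0.9614 = 0.0386

0.0386 bits


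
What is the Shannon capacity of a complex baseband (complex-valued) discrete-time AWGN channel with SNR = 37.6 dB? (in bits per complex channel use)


SNR_linear = 10^(37.6/10) = 5754.3994; C = log2(1 + SNR_linear) = log2(1 + 5754.3994) = 12.4907

12.4907 bits/channel use


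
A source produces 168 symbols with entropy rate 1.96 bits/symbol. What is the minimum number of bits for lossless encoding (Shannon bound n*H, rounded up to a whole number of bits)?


Minimum bits >= n * H = 168 * 1.96 = 329.28, rounded up to a whole number of bits = 330

330 bits


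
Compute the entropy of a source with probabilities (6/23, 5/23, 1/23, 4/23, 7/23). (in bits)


H = -sum(p_i * log2(p_i)). Terms: -(6/23)*log2(6/23) = 0.505722; -(5/23)*log2(5/23) = 0.478616; -(1/23)*log2(1/23) = 0.196677; -(4/23)*log2(4/23) = 0.438880; -(7/23)*log2(7/23) = 0.522324. H = 0.505722 + 0.478616 + 0.196677 + 0.438880 + 0.522324 = 2.1422

2.1422 bits


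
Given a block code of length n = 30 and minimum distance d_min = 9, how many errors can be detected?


Detection capability = d_min - 1 = 9 - 1 = 8

8 errors


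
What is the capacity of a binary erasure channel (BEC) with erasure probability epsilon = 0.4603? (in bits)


C = 1 - epsilon = 1 - 0.4603 = 0.5397

0.5397 bits


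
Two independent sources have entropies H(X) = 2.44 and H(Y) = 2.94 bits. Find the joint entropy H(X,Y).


For independent variables, H(X,Y) = H(X) + H(Y) = 2.44 + 2.94 = 5.38

5.38 bits


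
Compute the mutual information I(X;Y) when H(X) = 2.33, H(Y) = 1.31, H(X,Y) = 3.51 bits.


I(X;Y) = H(X) + H(Y) - H(X,Y) = 2.33 + 1.31 - 3.51 = 0.13

0.13 bits


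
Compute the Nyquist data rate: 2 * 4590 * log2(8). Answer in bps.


Rate = 2 * B * log2(M) = 2 * 4590 * 3.0 = 27540.0

27540.0 bps


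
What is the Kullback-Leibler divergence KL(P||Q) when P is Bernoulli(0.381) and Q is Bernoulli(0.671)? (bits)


KL = p*log2(p/q) + (1-p)*log2((1-p)/(1-q)) = 0.381*log2(0.381/0.671) + 0.619*log2(0.619/0.329) = 0.2533

0.2533 bits


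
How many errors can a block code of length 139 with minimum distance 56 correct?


Correction capability = floor((d-1)/2) = floor((56-1)/2) = 27

27 errors


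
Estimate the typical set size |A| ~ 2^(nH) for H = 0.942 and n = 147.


log2|A_typical| = nH = 147 * 0.942 = 138.474, so |A_typical| ~ 2^138.474 = 4.840e+41

4.840e+41


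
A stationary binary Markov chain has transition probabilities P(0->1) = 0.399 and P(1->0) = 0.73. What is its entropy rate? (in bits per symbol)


Stationary distribution: pi_0 = p10/(p01+p10) = 0.6466, pi_1 = 0.3534. Entropy rate H' = pi_0*H(p01) + pi_1*H(p10) = 0.6466*0.9704 + 0.3534*0.8415 = 0.9248

0.9248 bits/symbol


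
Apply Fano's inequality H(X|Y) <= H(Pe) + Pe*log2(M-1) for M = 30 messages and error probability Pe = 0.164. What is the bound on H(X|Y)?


H(Pe) = -Pe*log2(Pe) - (1-Pe)*log2(1-Pe) = -0.164*log2(0.164) - 0.836*log2(0.836) = 0.427750 + 0.216043 = 0.6438. Pe*log2(M-1) = 0.164*log2(29) = 0.796709. Bound = H(Pe) + Pe*log2(M-1) = 0.427750 + 0.216043 + 0.796709 = 1.4405

1.4405 bits


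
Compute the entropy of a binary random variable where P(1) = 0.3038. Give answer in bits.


H = -p*log2(p) - (1-p)*log2(1-p). -0.3038*log2(0.3038) = 0.522173; -0.6962*log2(0.6962) = 0.363713. H = 0.522173 + 0.363713 = 0.8859

0.8859 bits


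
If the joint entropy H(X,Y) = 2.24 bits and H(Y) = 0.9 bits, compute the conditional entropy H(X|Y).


H(X|Y) = H(X,Y) - H(Y) = 2.24 - 0.9 = 1.34

1.34 bits


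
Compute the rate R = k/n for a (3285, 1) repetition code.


Rate = k/n = 1/3285

1/3285
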